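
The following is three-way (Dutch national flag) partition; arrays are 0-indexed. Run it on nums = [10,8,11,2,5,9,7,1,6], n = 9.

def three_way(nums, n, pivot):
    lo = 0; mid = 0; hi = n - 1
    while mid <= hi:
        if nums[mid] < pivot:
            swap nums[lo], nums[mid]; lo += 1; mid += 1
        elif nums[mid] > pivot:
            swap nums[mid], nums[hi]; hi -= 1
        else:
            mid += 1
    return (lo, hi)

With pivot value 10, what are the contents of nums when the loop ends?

pivot = 10; lo=0, mid=0, hi=8
nums[mid]=10=10: mid=1
nums[mid]=8<10: swap nums[0],nums[1]; lo=1,mid=2 → [8,10,11,2,5,9,7,1,6]
nums[mid]=11>10: swap nums[2],nums[8]; hi=7 → [8,10,6,2,5,9,7,1,11]
nums[mid]=6<10: swap nums[1],nums[2]; lo=2,mid=3 → [8,6,10,2,5,9,7,1,11]
nums[mid]=2<10: swap nums[2],nums[3]; lo=3,mid=4 → [8,6,2,10,5,9,7,1,11]
nums[mid]=5<10: swap nums[3],nums[4]; lo=4,mid=5 → [8,6,2,5,10,9,7,1,11]
nums[mid]=9<10: swap nums[4],nums[5]; lo=5,mid=6 → [8,6,2,5,9,10,7,1,11]
nums[mid]=7<10: swap nums[5],nums[6]; lo=6,mid=7 → [8,6,2,5,9,7,10,1,11]
nums[mid]=1<10: swap nums[6],nums[7]; lo=7,mid=8 → [8,6,2,5,9,7,1,10,11]
end: lo=7, hi=7; nums = [8,6,2,5,9,7,1,10,11]

[8,6,2,5,9,7,1,10,11]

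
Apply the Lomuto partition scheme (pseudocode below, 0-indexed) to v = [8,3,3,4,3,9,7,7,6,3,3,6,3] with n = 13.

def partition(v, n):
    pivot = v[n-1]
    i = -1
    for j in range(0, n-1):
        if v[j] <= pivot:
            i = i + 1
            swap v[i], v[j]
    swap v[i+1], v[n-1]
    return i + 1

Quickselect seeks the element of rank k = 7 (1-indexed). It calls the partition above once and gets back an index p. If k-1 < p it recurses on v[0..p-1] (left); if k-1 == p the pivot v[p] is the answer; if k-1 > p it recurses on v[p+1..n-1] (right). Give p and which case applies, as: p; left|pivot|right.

5; right

pivot=3, i=-1
j=0: 8>3, skip
j=1: 3≤3, i=0, swap(0,1) ⇒ [3,8,3,4,3,9,7,7,6,3,3,6,3]
j=2: 3≤3, i=1, swap(1,2) ⇒ [3,3,8,4,3,9,7,7,6,3,3,6,3]
j=3: 4>3, skip
j=4: 3≤3, i=2, swap(2,4) ⇒ [3,3,3,4,8,9,7,7,6,3,3,6,3]
j=5: 9>3, skip
j=6: 7>3, skip
j=7: 7>3, skip
j=8: 6>3, skip
j=9: 3≤3, i=3, swap(3,9) ⇒ [3,3,3,3,8,9,7,7,6,4,3,6,3]
j=10: 3≤3, i=4, swap(4,10) ⇒ [3,3,3,3,3,9,7,7,6,4,8,6,3]
j=11: 6>3, skip
swap(5,12) ⇒ [3,3,3,3,3,3,7,7,6,4,8,6,9]; return 5
p = 5; k-1 = 6 > 5 ⇒ right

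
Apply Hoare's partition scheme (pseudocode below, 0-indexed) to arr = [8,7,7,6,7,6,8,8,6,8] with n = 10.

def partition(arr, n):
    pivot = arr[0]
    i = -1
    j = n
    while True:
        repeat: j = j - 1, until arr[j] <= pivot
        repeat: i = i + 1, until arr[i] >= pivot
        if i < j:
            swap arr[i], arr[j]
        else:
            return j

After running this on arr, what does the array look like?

[8,7,7,6,7,6,6,8,8,8]

pivot = arr[0] = 8; i = -1, j = 10
j→9 (arr[9]=8≤8), i→0 (arr[0]=8≥8); i<j, swap → [8,7,7,6,7,6,8,8,6,8]
j→8 (arr[8]=6≤8), i→6 (arr[6]=8≥8); i<j, swap → [8,7,7,6,7,6,6,8,8,8]
j→7, i→7; i≥j, return j=7. arr = [8,7,7,6,7,6,6,8,8,8]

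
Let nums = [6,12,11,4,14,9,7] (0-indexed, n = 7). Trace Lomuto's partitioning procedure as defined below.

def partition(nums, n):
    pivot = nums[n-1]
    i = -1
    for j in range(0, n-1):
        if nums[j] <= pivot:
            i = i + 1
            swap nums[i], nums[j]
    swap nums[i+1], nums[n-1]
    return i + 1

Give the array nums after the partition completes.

pivot=7, i=-1
j=0: 6≤7, i=0, swap(0,0) ⇒ [6,12,11,4,14,9,7]
j=1: 12>7, skip
j=2: 11>7, skip
j=3: 4≤7, i=1, swap(1,3) ⇒ [6,4,11,12,14,9,7]
j=4: 14>7, skip
j=5: 9>7, skip
swap(2,6) ⇒ [6,4,7,12,14,9,11]; return 2

[6,4,7,12,14,9,11]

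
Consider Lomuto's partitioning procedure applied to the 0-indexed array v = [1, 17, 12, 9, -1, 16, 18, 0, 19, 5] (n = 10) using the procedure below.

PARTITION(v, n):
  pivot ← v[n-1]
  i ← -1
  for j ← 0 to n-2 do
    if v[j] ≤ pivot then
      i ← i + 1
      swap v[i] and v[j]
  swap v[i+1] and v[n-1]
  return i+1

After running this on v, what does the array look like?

[1, -1, 0, 5, 17, 16, 18, 12, 19, 9]

pivot = v[9] = 5; i = -1
j=0: v[0]=1 ≤ 5 → i=0, swap v[0],v[0] (no change) → [1, 17, 12, 9, -1, 16, 18, 0, 19, 5]
j=1: v[1]=17 > 5 → no swap
j=2: v[2]=12 > 5 → no swap
j=3: v[3]=9 > 5 → no swap
j=4: v[4]=-1 ≤ 5 → i=1, swap v[1],v[4] → [1, -1, 12, 9, 17, 16, 18, 0, 19, 5]
j=5: v[5]=16 > 5 → no swap
j=6: v[6]=18 > 5 → no swap
j=7: v[7]=0 ≤ 5 → i=2, swap v[2],v[7] → [1, -1, 0, 9, 17, 16, 18, 12, 19, 5]
j=8: v[8]=19 > 5 → no swap
final swap v[3],v[9] → [1, -1, 0, 5, 17, 16, 18, 12, 19, 9]; return 3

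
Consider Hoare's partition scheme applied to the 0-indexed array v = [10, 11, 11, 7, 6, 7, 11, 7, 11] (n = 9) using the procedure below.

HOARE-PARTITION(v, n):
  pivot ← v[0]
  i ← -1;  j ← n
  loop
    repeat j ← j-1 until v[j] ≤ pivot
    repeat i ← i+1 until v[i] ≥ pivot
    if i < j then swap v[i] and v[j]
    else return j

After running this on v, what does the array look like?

pivot=10
j stops at 7 (7), i stops at 0 (10); swap ⇒ [7, 11, 11, 7, 6, 7, 11, 10, 11]
j stops at 5 (7), i stops at 1 (11); swap ⇒ [7, 7, 11, 7, 6, 11, 11, 10, 11]
j stops at 4 (6), i stops at 2 (11); swap ⇒ [7, 7, 6, 7, 11, 11, 11, 10, 11]
j stops at 3, i stops at 4; i≥j ⇒ return 3. v=[7, 7, 6, 7, 11, 11, 11, 10, 11]

[7, 7, 6, 7, 11, 11, 11, 10, 11]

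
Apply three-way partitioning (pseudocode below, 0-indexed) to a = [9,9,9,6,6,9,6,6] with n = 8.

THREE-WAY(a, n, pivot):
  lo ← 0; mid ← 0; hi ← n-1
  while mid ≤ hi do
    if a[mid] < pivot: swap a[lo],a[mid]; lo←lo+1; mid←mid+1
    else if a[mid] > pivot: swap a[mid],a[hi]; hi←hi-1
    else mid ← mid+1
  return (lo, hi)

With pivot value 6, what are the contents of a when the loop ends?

lo=0 mid=0 hi=7
9>6: swap(0,7), hi=6 ⇒ [6,9,9,6,6,9,6,9]
6=6: mid=1
9>6: swap(1,6), hi=5 ⇒ [6,6,9,6,6,9,9,9]
6=6: mid=2
9>6: swap(2,5), hi=4 ⇒ [6,6,9,6,6,9,9,9]
9>6: swap(2,4), hi=3 ⇒ [6,6,6,6,9,9,9,9]
6=6: mid=3
6=6: mid=4
done. lo=0 hi=3; a=[6,6,6,6,9,9,9,9]

[6,6,6,6,9,9,9,9]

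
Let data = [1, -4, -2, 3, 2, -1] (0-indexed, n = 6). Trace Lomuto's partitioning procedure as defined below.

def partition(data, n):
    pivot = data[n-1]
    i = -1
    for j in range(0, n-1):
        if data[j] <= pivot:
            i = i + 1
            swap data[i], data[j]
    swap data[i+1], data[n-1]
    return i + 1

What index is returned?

2

pivot=-1, i=-1
j=0: 1>-1, skip
j=1: -4≤-1, i=0, swap(0,1) ⇒ [-4, 1, -2, 3, 2, -1]
j=2: -2≤-1, i=1, swap(1,2) ⇒ [-4, -2, 1, 3, 2, -1]
j=3: 3>-1, skip
j=4: 2>-1, skip
swap(2,5) ⇒ [-4, -2, -1, 3, 2, 1]; return 2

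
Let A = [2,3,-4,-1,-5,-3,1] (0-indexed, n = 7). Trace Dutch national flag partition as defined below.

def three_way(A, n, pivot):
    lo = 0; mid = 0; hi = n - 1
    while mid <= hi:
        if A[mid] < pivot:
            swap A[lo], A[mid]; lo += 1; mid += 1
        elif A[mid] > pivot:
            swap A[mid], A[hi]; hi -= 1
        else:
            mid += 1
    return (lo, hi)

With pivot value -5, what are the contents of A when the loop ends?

[-5,-4,-1,3,-3,1,2]

pivot = -5; lo=0, mid=0, hi=6
A[mid]=2>-5: swap A[0],A[6]; hi=5 → [1,3,-4,-1,-5,-3,2]
A[mid]=1>-5: swap A[0],A[5]; hi=4 → [-3,3,-4,-1,-5,1,2]
A[mid]=-3>-5: swap A[0],A[4]; hi=3 → [-5,3,-4,-1,-3,1,2]
A[mid]=-5=-5: mid=1
A[mid]=3>-5: swap A[1],A[3]; hi=2 → [-5,-1,-4,3,-3,1,2]
A[mid]=-1>-5: swap A[1],A[2]; hi=1 → [-5,-4,-1,3,-3,1,2]
A[mid]=-4>-5: swap A[1],A[1]; hi=0 → [-5,-4,-1,3,-3,1,2]
end: lo=0, hi=0; A = [-5,-4,-1,3,-3,1,2]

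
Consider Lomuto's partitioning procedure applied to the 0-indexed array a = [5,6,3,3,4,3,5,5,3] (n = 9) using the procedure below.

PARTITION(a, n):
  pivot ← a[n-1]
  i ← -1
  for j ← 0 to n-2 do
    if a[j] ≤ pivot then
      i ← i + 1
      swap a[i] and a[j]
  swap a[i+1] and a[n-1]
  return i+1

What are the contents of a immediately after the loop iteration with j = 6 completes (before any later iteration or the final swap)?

[3,3,3,6,4,5,5,5,3]

pivot = a[8] = 3; i = -1
j=0: a[0]=5 > 3 → no swap
j=1: a[1]=6 > 3 → no swap
j=2: a[2]=3 ≤ 3 → i=0, swap a[0],a[2] → [3,6,5,3,4,3,5,5,3]
j=3: a[3]=3 ≤ 3 → i=1, swap a[1],a[3] → [3,3,5,6,4,3,5,5,3]
j=4: a[4]=4 > 3 → no swap
j=5: a[5]=3 ≤ 3 → i=2, swap a[2],a[5] → [3,3,3,6,4,5,5,5,3]
j=6: a[6]=5 > 3 → no swap
(after j=6) a = [3,3,3,6,4,5,5,5,3]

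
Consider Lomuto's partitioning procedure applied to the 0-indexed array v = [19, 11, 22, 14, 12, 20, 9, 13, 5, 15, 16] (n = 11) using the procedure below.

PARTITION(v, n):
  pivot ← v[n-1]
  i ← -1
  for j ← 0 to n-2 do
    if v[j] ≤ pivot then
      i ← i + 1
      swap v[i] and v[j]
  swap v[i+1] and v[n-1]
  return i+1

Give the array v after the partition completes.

[11, 14, 12, 9, 13, 5, 15, 16, 20, 19, 22]

pivot=16, i=-1
j=0: 19>16, skip
j=1: 11≤16, i=0, swap(0,1) ⇒ [11, 19, 22, 14, 12, 20, 9, 13, 5, 15, 16]
j=2: 22>16, skip
j=3: 14≤16, i=1, swap(1,3) ⇒ [11, 14, 22, 19, 12, 20, 9, 13, 5, 15, 16]
j=4: 12≤16, i=2, swap(2,4) ⇒ [11, 14, 12, 19, 22, 20, 9, 13, 5, 15, 16]
j=5: 20>16, skip
j=6: 9≤16, i=3, swap(3,6) ⇒ [11, 14, 12, 9, 22, 20, 19, 13, 5, 15, 16]
j=7: 13≤16, i=4, swap(4,7) ⇒ [11, 14, 12, 9, 13, 20, 19, 22, 5, 15, 16]
j=8: 5≤16, i=5, swap(5,8) ⇒ [11, 14, 12, 9, 13, 5, 19, 22, 20, 15, 16]
j=9: 15≤16, i=6, swap(6,9) ⇒ [11, 14, 12, 9, 13, 5, 15, 22, 20, 19, 16]
swap(7,10) ⇒ [11, 14, 12, 9, 13, 5, 15, 16, 20, 19, 22]; return 7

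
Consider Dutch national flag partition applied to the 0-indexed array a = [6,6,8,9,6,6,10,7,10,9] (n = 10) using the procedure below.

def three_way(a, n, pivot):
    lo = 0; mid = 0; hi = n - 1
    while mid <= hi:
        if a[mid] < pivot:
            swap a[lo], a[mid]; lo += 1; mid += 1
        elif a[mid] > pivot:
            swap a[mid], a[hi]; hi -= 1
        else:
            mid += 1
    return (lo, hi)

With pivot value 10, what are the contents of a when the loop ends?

pivot = 10; lo=0, mid=0, hi=9
a[mid]=6<10: swap a[0],a[0]; lo=1,mid=1 → [6,6,8,9,6,6,10,7,10,9]
a[mid]=6<10: swap a[1],a[1]; lo=2,mid=2 → [6,6,8,9,6,6,10,7,10,9]
a[mid]=8<10: swap a[2],a[2]; lo=3,mid=3 → [6,6,8,9,6,6,10,7,10,9]
a[mid]=9<10: swap a[3],a[3]; lo=4,mid=4 → [6,6,8,9,6,6,10,7,10,9]
a[mid]=6<10: swap a[4],a[4]; lo=5,mid=5 → [6,6,8,9,6,6,10,7,10,9]
a[mid]=6<10: swap a[5],a[5]; lo=6,mid=6 → [6,6,8,9,6,6,10,7,10,9]
a[mid]=10=10: mid=7
a[mid]=7<10: swap a[6],a[7]; lo=7,mid=8 → [6,6,8,9,6,6,7,10,10,9]
a[mid]=10=10: mid=9
a[mid]=9<10: swap a[7],a[9]; lo=8,mid=10 → [6,6,8,9,6,6,7,9,10,10]
end: lo=8, hi=9; a = [6,6,8,9,6,6,7,9,10,10]

[6,6,8,9,6,6,7,9,10,10]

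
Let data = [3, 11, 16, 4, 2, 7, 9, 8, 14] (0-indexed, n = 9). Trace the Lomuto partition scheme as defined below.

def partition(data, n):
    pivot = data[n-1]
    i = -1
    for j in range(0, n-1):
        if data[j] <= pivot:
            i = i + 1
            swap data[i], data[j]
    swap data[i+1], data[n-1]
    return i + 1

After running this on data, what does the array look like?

pivot = data[8] = 14; i = -1
j=0: data[0]=3 ≤ 14 → i=0, swap data[0],data[0] (no change) → [3, 11, 16, 4, 2, 7, 9, 8, 14]
j=1: data[1]=11 ≤ 14 → i=1, swap data[1],data[1] (no change) → [3, 11, 16, 4, 2, 7, 9, 8, 14]
j=2: data[2]=16 > 14 → no swap
j=3: data[3]=4 ≤ 14 → i=2, swap data[2],data[3] → [3, 11, 4, 16, 2, 7, 9, 8, 14]
j=4: data[4]=2 ≤ 14 → i=3, swap data[3],data[4] → [3, 11, 4, 2, 16, 7, 9, 8, 14]
j=5: data[5]=7 ≤ 14 → i=4, swap data[4],data[5] → [3, 11, 4, 2, 7, 16, 9, 8, 14]
j=6: data[6]=9 ≤ 14 → i=5, swap data[5],data[6] → [3, 11, 4, 2, 7, 9, 16, 8, 14]
j=7: data[7]=8 ≤ 14 → i=6, swap data[6],data[7] → [3, 11, 4, 2, 7, 9, 8, 16, 14]
final swap data[7],data[8] → [3, 11, 4, 2, 7, 9, 8, 14, 16]; return 7

[3, 11, 4, 2, 7, 9, 8, 14, 16]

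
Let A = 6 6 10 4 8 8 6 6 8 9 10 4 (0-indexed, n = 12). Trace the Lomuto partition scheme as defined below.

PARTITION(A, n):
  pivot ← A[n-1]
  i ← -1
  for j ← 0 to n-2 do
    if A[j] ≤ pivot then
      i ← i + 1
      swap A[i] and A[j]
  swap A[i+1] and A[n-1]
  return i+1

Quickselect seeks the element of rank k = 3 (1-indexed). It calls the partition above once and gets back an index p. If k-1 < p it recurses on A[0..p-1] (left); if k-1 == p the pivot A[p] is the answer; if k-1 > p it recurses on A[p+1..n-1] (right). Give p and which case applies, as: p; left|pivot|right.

1; right

pivot = A[11] = 4; i = -1
j=0: A[0]=6 > 4 → no swap
j=1: A[1]=6 > 4 → no swap
j=2: A[2]=10 > 4 → no swap
j=3: A[3]=4 ≤ 4 → i=0, swap A[0],A[3] → 4 6 10 6 8 8 6 6 8 9 10 4
j=4: A[4]=8 > 4 → no swap
j=5: A[5]=8 > 4 → no swap
j=6: A[6]=6 > 4 → no swap
j=7: A[7]=6 > 4 → no swap
j=8: A[8]=8 > 4 → no swap
j=9: A[9]=9 > 4 → no swap
j=10: A[10]=10 > 4 → no swap
final swap A[1],A[11] → 4 4 10 6 8 8 6 6 8 9 10 6; return 1
p = 1; k-1 = 2 > 1 ⇒ right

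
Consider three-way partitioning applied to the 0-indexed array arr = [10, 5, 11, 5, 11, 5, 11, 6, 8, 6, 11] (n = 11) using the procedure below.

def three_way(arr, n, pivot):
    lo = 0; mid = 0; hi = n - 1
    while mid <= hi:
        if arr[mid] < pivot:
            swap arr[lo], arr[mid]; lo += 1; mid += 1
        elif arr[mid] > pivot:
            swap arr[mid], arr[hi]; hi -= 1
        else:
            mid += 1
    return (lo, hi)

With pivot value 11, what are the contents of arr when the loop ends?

pivot = 11; lo=0, mid=0, hi=10
arr[mid]=10<11: swap arr[0],arr[0]; lo=1,mid=1 → [10, 5, 11, 5, 11, 5, 11, 6, 8, 6, 11]
arr[mid]=5<11: swap arr[1],arr[1]; lo=2,mid=2 → [10, 5, 11, 5, 11, 5, 11, 6, 8, 6, 11]
arr[mid]=11=11: mid=3
arr[mid]=5<11: swap arr[2],arr[3]; lo=3,mid=4 → [10, 5, 5, 11, 11, 5, 11, 6, 8, 6, 11]
arr[mid]=11=11: mid=5
arr[mid]=5<11: swap arr[3],arr[5]; lo=4,mid=6 → [10, 5, 5, 5, 11, 11, 11, 6, 8, 6, 11]
arr[mid]=11=11: mid=7
arr[mid]=6<11: swap arr[4],arr[7]; lo=5,mid=8 → [10, 5, 5, 5, 6, 11, 11, 11, 8, 6, 11]
arr[mid]=8<11: swap arr[5],arr[8]; lo=6,mid=9 → [10, 5, 5, 5, 6, 8, 11, 11, 11, 6, 11]
arr[mid]=6<11: swap arr[6],arr[9]; lo=7,mid=10 → [10, 5, 5, 5, 6, 8, 6, 11, 11, 11, 11]
arr[mid]=11=11: mid=11
end: lo=7, hi=10; arr = [10, 5, 5, 5, 6, 8, 6, 11, 11, 11, 11]

[10, 5, 5, 5, 6, 8, 6, 11, 11, 11, 11]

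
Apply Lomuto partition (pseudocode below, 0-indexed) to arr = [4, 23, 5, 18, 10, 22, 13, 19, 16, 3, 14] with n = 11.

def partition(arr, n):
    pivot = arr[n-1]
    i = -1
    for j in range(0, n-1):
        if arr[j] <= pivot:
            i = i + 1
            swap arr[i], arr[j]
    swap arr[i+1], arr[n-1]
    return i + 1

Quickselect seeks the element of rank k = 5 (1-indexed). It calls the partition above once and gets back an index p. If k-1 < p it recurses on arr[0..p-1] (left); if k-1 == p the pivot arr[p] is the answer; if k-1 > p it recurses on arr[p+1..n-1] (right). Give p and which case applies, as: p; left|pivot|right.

pivot = arr[10] = 14; i = -1
j=0: arr[0]=4 ≤ 14 → i=0, swap arr[0],arr[0] (no change) → [4, 23, 5, 18, 10, 22, 13, 19, 16, 3, 14]
j=1: arr[1]=23 > 14 → no swap
j=2: arr[2]=5 ≤ 14 → i=1, swap arr[1],arr[2] → [4, 5, 23, 18, 10, 22, 13, 19, 16, 3, 14]
j=3: arr[3]=18 > 14 → no swap
j=4: arr[4]=10 ≤ 14 → i=2, swap arr[2],arr[4] → [4, 5, 10, 18, 23, 22, 13, 19, 16, 3, 14]
j=5: arr[5]=22 > 14 → no swap
j=6: arr[6]=13 ≤ 14 → i=3, swap arr[3],arr[6] → [4, 5, 10, 13, 23, 22, 18, 19, 16, 3, 14]
j=7: arr[7]=19 > 14 → no swap
j=8: arr[8]=16 > 14 → no swap
j=9: arr[9]=3 ≤ 14 → i=4, swap arr[4],arr[9] → [4, 5, 10, 13, 3, 22, 18, 19, 16, 23, 14]
final swap arr[5],arr[10] → [4, 5, 10, 13, 3, 14, 18, 19, 16, 23, 22]; return 5
p = 5; k-1 = 4 < 5 ⇒ left

5; left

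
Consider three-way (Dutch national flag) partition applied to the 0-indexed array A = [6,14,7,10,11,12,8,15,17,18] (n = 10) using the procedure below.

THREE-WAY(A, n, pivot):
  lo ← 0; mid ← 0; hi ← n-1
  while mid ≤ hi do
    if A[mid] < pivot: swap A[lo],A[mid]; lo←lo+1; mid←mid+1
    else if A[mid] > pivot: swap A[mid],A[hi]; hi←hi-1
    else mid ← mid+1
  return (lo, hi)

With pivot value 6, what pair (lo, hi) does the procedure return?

(0, 0)

pivot = 6; lo=0, mid=0, hi=9
A[mid]=6=6: mid=1
A[mid]=14>6: swap A[1],A[9]; hi=8 → [6,18,7,10,11,12,8,15,17,14]
A[mid]=18>6: swap A[1],A[8]; hi=7 → [6,17,7,10,11,12,8,15,18,14]
A[mid]=17>6: swap A[1],A[7]; hi=6 → [6,15,7,10,11,12,8,17,18,14]
A[mid]=15>6: swap A[1],A[6]; hi=5 → [6,8,7,10,11,12,15,17,18,14]
A[mid]=8>6: swap A[1],A[5]; hi=4 → [6,12,7,10,11,8,15,17,18,14]
A[mid]=12>6: swap A[1],A[4]; hi=3 → [6,11,7,10,12,8,15,17,18,14]
A[mid]=11>6: swap A[1],A[3]; hi=2 → [6,10,7,11,12,8,15,17,18,14]
A[mid]=10>6: swap A[1],A[2]; hi=1 → [6,7,10,11,12,8,15,17,18,14]
A[mid]=7>6: swap A[1],A[1]; hi=0 → [6,7,10,11,12,8,15,17,18,14]
end: lo=0, hi=0; A = [6,7,10,11,12,8,15,17,18,14]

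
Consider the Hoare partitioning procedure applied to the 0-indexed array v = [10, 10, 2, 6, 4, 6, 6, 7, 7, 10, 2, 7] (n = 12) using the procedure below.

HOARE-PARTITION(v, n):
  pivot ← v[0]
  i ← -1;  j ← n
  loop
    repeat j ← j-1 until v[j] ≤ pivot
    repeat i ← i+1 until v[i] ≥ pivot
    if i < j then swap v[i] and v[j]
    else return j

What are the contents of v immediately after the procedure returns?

pivot=10
j stops at 11 (7), i stops at 0 (10); swap ⇒ [7, 10, 2, 6, 4, 6, 6, 7, 7, 10, 2, 10]
j stops at 10 (2), i stops at 1 (10); swap ⇒ [7, 2, 2, 6, 4, 6, 6, 7, 7, 10, 10, 10]
j stops at 9, i stops at 9; i≥j ⇒ return 9. v=[7, 2, 2, 6, 4, 6, 6, 7, 7, 10, 10, 10]

[7, 2, 2, 6, 4, 6, 6, 7, 7, 10, 10, 10]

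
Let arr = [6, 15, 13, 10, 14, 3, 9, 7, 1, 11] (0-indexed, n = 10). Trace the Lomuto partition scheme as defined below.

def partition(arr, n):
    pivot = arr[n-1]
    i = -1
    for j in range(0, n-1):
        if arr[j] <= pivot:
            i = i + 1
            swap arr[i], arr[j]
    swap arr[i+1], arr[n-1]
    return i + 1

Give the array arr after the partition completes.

[6, 10, 3, 9, 7, 1, 11, 14, 13, 15]

pivot = arr[9] = 11; i = -1
j=0: arr[0]=6 ≤ 11 → i=0, swap arr[0],arr[0] (no change) → [6, 15, 13, 10, 14, 3, 9, 7, 1, 11]
j=1: arr[1]=15 > 11 → no swap
j=2: arr[2]=13 > 11 → no swap
j=3: arr[3]=10 ≤ 11 → i=1, swap arr[1],arr[3] → [6, 10, 13, 15, 14, 3, 9, 7, 1, 11]
j=4: arr[4]=14 > 11 → no swap
j=5: arr[5]=3 ≤ 11 → i=2, swap arr[2],arr[5] → [6, 10, 3, 15, 14, 13, 9, 7, 1, 11]
j=6: arr[6]=9 ≤ 11 → i=3, swap arr[3],arr[6] → [6, 10, 3, 9, 14, 13, 15, 7, 1, 11]
j=7: arr[7]=7 ≤ 11 → i=4, swap arr[4],arr[7] → [6, 10, 3, 9, 7, 13, 15, 14, 1, 11]
j=8: arr[8]=1 ≤ 11 → i=5, swap arr[5],arr[8] → [6, 10, 3, 9, 7, 1, 15, 14, 13, 11]
final swap arr[6],arr[9] → [6, 10, 3, 9, 7, 1, 11, 14, 13, 15]; return 6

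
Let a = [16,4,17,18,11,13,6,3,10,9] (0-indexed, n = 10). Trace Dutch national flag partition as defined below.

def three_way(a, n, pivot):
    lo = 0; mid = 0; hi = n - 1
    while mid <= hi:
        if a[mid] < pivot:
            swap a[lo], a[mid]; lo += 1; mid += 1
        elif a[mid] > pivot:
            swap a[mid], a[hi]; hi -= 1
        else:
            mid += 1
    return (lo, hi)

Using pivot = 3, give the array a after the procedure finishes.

lo=0 mid=0 hi=9
16>3: swap(0,9), hi=8 ⇒ [9,4,17,18,11,13,6,3,10,16]
9>3: swap(0,8), hi=7 ⇒ [10,4,17,18,11,13,6,3,9,16]
10>3: swap(0,7), hi=6 ⇒ [3,4,17,18,11,13,6,10,9,16]
3=3: mid=1
4>3: swap(1,6), hi=5 ⇒ [3,6,17,18,11,13,4,10,9,16]
6>3: swap(1,5), hi=4 ⇒ [3,13,17,18,11,6,4,10,9,16]
13>3: swap(1,4), hi=3 ⇒ [3,11,17,18,13,6,4,10,9,16]
11>3: swap(1,3), hi=2 ⇒ [3,18,17,11,13,6,4,10,9,16]
18>3: swap(1,2), hi=1 ⇒ [3,17,18,11,13,6,4,10,9,16]
17>3: swap(1,1), hi=0 ⇒ [3,17,18,11,13,6,4,10,9,16]
done. lo=0 hi=0; a=[3,17,18,11,13,6,4,10,9,16]

[3,17,18,11,13,6,4,10,9,16]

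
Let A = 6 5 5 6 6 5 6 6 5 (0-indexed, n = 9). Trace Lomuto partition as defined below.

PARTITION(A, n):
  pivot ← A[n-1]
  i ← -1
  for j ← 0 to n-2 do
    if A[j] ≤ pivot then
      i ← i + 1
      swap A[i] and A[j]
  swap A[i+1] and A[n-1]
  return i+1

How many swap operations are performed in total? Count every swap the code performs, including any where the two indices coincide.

pivot = A[8] = 5; i = -1
j=0: A[0]=6 > 5 → no swap
j=1: A[1]=5 ≤ 5 → i=0, swap A[0],A[1] → 5 6 5 6 6 5 6 6 5
j=2: A[2]=5 ≤ 5 → i=1, swap A[1],A[2] → 5 5 6 6 6 5 6 6 5
j=3: A[3]=6 > 5 → no swap
j=4: A[4]=6 > 5 → no swap
j=5: A[5]=5 ≤ 5 → i=2, swap A[2],A[5] → 5 5 5 6 6 6 6 6 5
j=6: A[6]=6 > 5 → no swap
j=7: A[7]=6 > 5 → no swap
final swap A[3],A[8] → 5 5 5 5 6 6 6 6 6; return 3

4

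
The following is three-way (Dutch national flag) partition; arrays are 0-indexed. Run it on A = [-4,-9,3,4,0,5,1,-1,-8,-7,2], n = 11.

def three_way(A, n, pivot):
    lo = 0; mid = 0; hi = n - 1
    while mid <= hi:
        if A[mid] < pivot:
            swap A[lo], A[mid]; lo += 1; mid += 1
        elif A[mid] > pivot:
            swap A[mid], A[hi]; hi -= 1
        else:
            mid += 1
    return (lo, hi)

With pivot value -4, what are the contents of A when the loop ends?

lo=0 mid=0 hi=10
-4=-4: mid=1
-9<-4: swap(0,1), lo=1 mid=2 ⇒ [-9,-4,3,4,0,5,1,-1,-8,-7,2]
3>-4: swap(2,10), hi=9 ⇒ [-9,-4,2,4,0,5,1,-1,-8,-7,3]
2>-4: swap(2,9), hi=8 ⇒ [-9,-4,-7,4,0,5,1,-1,-8,2,3]
-7<-4: swap(1,2), lo=2 mid=3 ⇒ [-9,-7,-4,4,0,5,1,-1,-8,2,3]
4>-4: swap(3,8), hi=7 ⇒ [-9,-7,-4,-8,0,5,1,-1,4,2,3]
-8<-4: swap(2,3), lo=3 mid=4 ⇒ [-9,-7,-8,-4,0,5,1,-1,4,2,3]
0>-4: swap(4,7), hi=6 ⇒ [-9,-7,-8,-4,-1,5,1,0,4,2,3]
-1>-4: swap(4,6), hi=5 ⇒ [-9,-7,-8,-4,1,5,-1,0,4,2,3]
1>-4: swap(4,5), hi=4 ⇒ [-9,-7,-8,-4,5,1,-1,0,4,2,3]
5>-4: swap(4,4), hi=3 ⇒ [-9,-7,-8,-4,5,1,-1,0,4,2,3]
done. lo=3 hi=3; A=[-9,-7,-8,-4,5,1,-1,0,4,2,3]

[-9,-7,-8,-4,5,1,-1,0,4,2,3]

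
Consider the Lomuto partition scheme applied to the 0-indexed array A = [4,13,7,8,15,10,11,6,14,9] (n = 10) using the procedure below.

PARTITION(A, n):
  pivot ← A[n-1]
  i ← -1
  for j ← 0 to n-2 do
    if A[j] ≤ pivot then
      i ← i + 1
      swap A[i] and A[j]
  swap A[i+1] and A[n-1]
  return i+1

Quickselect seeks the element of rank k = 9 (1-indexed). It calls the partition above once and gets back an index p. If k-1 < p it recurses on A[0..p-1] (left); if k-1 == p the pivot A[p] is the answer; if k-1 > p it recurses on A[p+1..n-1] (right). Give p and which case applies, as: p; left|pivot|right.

4; right

pivot = A[9] = 9; i = -1
j=0: A[0]=4 ≤ 9 → i=0, swap A[0],A[0] (no change) → [4,13,7,8,15,10,11,6,14,9]
j=1: A[1]=13 > 9 → no swap
j=2: A[2]=7 ≤ 9 → i=1, swap A[1],A[2] → [4,7,13,8,15,10,11,6,14,9]
j=3: A[3]=8 ≤ 9 → i=2, swap A[2],A[3] → [4,7,8,13,15,10,11,6,14,9]
j=4: A[4]=15 > 9 → no swap
j=5: A[5]=10 > 9 → no swap
j=6: A[6]=11 > 9 → no swap
j=7: A[7]=6 ≤ 9 → i=3, swap A[3],A[7] → [4,7,8,6,15,10,11,13,14,9]
j=8: A[8]=14 > 9 → no swap
final swap A[4],A[9] → [4,7,8,6,9,10,11,13,14,15]; return 4
p = 4; k-1 = 8 > 4 ⇒ right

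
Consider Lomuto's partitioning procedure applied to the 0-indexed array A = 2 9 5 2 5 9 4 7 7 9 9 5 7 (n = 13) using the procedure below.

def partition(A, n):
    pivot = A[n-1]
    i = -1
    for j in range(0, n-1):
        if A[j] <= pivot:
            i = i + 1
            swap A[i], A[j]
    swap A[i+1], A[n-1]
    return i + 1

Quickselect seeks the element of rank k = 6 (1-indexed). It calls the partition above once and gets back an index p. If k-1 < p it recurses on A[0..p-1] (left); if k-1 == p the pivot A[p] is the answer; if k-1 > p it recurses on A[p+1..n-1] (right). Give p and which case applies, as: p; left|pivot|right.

8; left

pivot = A[12] = 7; i = -1
j=0: A[0]=2 ≤ 7 → i=0, swap A[0],A[0] (no change) → 2 9 5 2 5 9 4 7 7 9 9 5 7
j=1: A[1]=9 > 7 → no swap
j=2: A[2]=5 ≤ 7 → i=1, swap A[1],A[2] → 2 5 9 2 5 9 4 7 7 9 9 5 7
j=3: A[3]=2 ≤ 7 → i=2, swap A[2],A[3] → 2 5 2 9 5 9 4 7 7 9 9 5 7
j=4: A[4]=5 ≤ 7 → i=3, swap A[3],A[4] → 2 5 2 5 9 9 4 7 7 9 9 5 7
j=5: A[5]=9 > 7 → no swap
j=6: A[6]=4 ≤ 7 → i=4, swap A[4],A[6] → 2 5 2 5 4 9 9 7 7 9 9 5 7
j=7: A[7]=7 ≤ 7 → i=5, swap A[5],A[7] → 2 5 2 5 4 7 9 9 7 9 9 5 7
j=8: A[8]=7 ≤ 7 → i=6, swap A[6],A[8] → 2 5 2 5 4 7 7 9 9 9 9 5 7
j=9: A[9]=9 > 7 → no swap
j=10: A[10]=9 > 7 → no swap
j=11: A[11]=5 ≤ 7 → i=7, swap A[7],A[11] → 2 5 2 5 4 7 7 5 9 9 9 9 7
final swap A[8],A[12] → 2 5 2 5 4 7 7 5 7 9 9 9 9; return 8
p = 8; k-1 = 5 < 8 ⇒ left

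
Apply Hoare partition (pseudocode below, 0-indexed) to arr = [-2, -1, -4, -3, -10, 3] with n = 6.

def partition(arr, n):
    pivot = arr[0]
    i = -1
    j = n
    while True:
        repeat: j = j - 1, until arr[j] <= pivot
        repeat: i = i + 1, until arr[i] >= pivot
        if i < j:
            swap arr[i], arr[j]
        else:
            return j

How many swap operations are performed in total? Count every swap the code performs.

2

pivot=-2
j stops at 4 (-10), i stops at 0 (-2); swap ⇒ [-10, -1, -4, -3, -2, 3]
j stops at 3 (-3), i stops at 1 (-1); swap ⇒ [-10, -3, -4, -1, -2, 3]
j stops at 2, i stops at 3; i≥j ⇒ return 2. arr=[-10, -3, -4, -1, -2, 3]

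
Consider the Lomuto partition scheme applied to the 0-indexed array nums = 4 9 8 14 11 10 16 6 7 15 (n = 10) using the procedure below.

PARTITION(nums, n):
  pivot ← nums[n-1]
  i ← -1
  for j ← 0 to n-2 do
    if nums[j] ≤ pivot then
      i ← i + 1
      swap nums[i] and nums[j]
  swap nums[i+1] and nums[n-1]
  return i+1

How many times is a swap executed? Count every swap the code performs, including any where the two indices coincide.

9

pivot=15, i=-1
j=0: 4≤15, i=0, swap(0,0) ⇒ 4 9 8 14 11 10 16 6 7 15
j=1: 9≤15, i=1, swap(1,1) ⇒ 4 9 8 14 11 10 16 6 7 15
j=2: 8≤15, i=2, swap(2,2) ⇒ 4 9 8 14 11 10 16 6 7 15
j=3: 14≤15, i=3, swap(3,3) ⇒ 4 9 8 14 11 10 16 6 7 15
j=4: 11≤15, i=4, swap(4,4) ⇒ 4 9 8 14 11 10 16 6 7 15
j=5: 10≤15, i=5, swap(5,5) ⇒ 4 9 8 14 11 10 16 6 7 15
j=6: 16>15, skip
j=7: 6≤15, i=6, swap(6,7) ⇒ 4 9 8 14 11 10 6 16 7 15
j=8: 7≤15, i=7, swap(7,8) ⇒ 4 9 8 14 11 10 6 7 16 15
swap(8,9) ⇒ 4 9 8 14 11 10 6 7 15 16; return 8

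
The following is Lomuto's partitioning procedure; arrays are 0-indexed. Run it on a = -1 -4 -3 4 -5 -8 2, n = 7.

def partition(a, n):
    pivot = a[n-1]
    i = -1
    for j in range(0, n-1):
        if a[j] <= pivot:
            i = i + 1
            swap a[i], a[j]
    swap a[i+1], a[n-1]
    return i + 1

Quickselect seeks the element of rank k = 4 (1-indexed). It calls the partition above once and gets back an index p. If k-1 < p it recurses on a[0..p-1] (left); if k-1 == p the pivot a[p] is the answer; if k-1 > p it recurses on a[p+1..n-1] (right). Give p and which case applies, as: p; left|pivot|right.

5; left

pivot=2, i=-1
j=0: -1≤2, i=0, swap(0,0) ⇒ -1 -4 -3 4 -5 -8 2
j=1: -4≤2, i=1, swap(1,1) ⇒ -1 -4 -3 4 -5 -8 2
j=2: -3≤2, i=2, swap(2,2) ⇒ -1 -4 -3 4 -5 -8 2
j=3: 4>2, skip
j=4: -5≤2, i=3, swap(3,4) ⇒ -1 -4 -3 -5 4 -8 2
j=5: -8≤2, i=4, swap(4,5) ⇒ -1 -4 -3 -5 -8 4 2
swap(5,6) ⇒ -1 -4 -3 -5 -8 2 4; return 5
p = 5; k-1 = 3 < 5 ⇒ left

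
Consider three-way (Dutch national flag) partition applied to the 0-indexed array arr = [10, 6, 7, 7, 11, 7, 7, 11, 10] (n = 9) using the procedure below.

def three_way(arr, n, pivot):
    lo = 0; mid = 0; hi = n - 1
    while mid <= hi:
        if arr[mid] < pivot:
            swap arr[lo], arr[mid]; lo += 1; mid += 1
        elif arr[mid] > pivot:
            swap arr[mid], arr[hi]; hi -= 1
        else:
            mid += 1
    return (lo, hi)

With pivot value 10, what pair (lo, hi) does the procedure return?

lo=0 mid=0 hi=8
10=10: mid=1
6<10: swap(0,1), lo=1 mid=2 ⇒ [6, 10, 7, 7, 11, 7, 7, 11, 10]
7<10: swap(1,2), lo=2 mid=3 ⇒ [6, 7, 10, 7, 11, 7, 7, 11, 10]
7<10: swap(2,3), lo=3 mid=4 ⇒ [6, 7, 7, 10, 11, 7, 7, 11, 10]
11>10: swap(4,8), hi=7 ⇒ [6, 7, 7, 10, 10, 7, 7, 11, 11]
10=10: mid=5
7<10: swap(3,5), lo=4 mid=6 ⇒ [6, 7, 7, 7, 10, 10, 7, 11, 11]
7<10: swap(4,6), lo=5 mid=7 ⇒ [6, 7, 7, 7, 7, 10, 10, 11, 11]
11>10: swap(7,7), hi=6 ⇒ [6, 7, 7, 7, 7, 10, 10, 11, 11]
done. lo=5 hi=6; arr=[6, 7, 7, 7, 7, 10, 10, 11, 11]

(5, 6)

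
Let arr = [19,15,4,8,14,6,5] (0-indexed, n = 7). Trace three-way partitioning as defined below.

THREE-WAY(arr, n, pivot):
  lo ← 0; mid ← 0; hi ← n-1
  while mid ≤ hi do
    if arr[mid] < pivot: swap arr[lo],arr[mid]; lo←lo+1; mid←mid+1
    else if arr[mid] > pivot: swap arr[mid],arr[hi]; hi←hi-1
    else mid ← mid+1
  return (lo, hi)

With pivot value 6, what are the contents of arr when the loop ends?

[5,4,6,14,8,15,19]

pivot = 6; lo=0, mid=0, hi=6
arr[mid]=19>6: swap arr[0],arr[6]; hi=5 → [5,15,4,8,14,6,19]
arr[mid]=5<6: swap arr[0],arr[0]; lo=1,mid=1 → [5,15,4,8,14,6,19]
arr[mid]=15>6: swap arr[1],arr[5]; hi=4 → [5,6,4,8,14,15,19]
arr[mid]=6=6: mid=2
arr[mid]=4<6: swap arr[1],arr[2]; lo=2,mid=3 → [5,4,6,8,14,15,19]
arr[mid]=8>6: swap arr[3],arr[4]; hi=3 → [5,4,6,14,8,15,19]
arr[mid]=14>6: swap arr[3],arr[3]; hi=2 → [5,4,6,14,8,15,19]
end: lo=2, hi=2; arr = [5,4,6,14,8,15,19]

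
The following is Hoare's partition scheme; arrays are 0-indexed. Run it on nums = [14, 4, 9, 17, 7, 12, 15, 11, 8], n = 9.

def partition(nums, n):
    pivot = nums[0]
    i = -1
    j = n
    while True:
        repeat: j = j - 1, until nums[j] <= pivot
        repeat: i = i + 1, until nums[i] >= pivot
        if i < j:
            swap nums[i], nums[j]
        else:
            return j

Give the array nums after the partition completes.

pivot = nums[0] = 14; i = -1, j = 9
j→8 (nums[8]=8≤14), i→0 (nums[0]=14≥14); i<j, swap → [8, 4, 9, 17, 7, 12, 15, 11, 14]
j→7 (nums[7]=11≤14), i→3 (nums[3]=17≥14); i<j, swap → [8, 4, 9, 11, 7, 12, 15, 17, 14]
j→5, i→6; i≥j, return j=5. nums = [8, 4, 9, 11, 7, 12, 15, 17, 14]

[8, 4, 9, 11, 7, 12, 15, 17, 14]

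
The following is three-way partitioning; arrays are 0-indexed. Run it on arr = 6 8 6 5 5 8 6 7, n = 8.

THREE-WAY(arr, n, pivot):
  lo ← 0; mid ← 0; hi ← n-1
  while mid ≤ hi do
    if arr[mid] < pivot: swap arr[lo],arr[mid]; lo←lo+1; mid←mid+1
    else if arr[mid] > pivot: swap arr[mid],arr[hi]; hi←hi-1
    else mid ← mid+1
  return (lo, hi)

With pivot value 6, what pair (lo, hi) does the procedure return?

lo=0 mid=0 hi=7
6=6: mid=1
8>6: swap(1,7), hi=6 ⇒ 6 7 6 5 5 8 6 8
7>6: swap(1,6), hi=5 ⇒ 6 6 6 5 5 8 7 8
6=6: mid=2
6=6: mid=3
5<6: swap(0,3), lo=1 mid=4 ⇒ 5 6 6 6 5 8 7 8
5<6: swap(1,4), lo=2 mid=5 ⇒ 5 5 6 6 6 8 7 8
8>6: swap(5,5), hi=4 ⇒ 5 5 6 6 6 8 7 8
done. lo=2 hi=4; arr=5 5 6 6 6 8 7 8

(2, 4)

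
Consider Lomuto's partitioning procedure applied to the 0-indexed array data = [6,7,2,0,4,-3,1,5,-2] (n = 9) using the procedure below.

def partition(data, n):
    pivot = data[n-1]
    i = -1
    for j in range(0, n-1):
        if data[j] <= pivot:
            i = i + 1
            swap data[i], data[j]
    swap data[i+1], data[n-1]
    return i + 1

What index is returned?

1

pivot = data[8] = -2; i = -1
j=0: data[0]=6 > -2 → no swap
j=1: data[1]=7 > -2 → no swap
j=2: data[2]=2 > -2 → no swap
j=3: data[3]=0 > -2 → no swap
j=4: data[4]=4 > -2 → no swap
j=5: data[5]=-3 ≤ -2 → i=0, swap data[0],data[5] → [-3,7,2,0,4,6,1,5,-2]
j=6: data[6]=1 > -2 → no swap
j=7: data[7]=5 > -2 → no swap
final swap data[1],data[8] → [-3,-2,2,0,4,6,1,5,7]; return 1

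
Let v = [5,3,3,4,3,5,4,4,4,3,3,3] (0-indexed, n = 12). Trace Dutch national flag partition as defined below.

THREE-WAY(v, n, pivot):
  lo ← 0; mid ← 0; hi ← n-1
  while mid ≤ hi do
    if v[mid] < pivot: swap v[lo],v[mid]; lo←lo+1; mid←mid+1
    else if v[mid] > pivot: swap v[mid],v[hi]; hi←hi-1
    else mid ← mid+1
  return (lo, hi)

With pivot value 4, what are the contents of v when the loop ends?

pivot = 4; lo=0, mid=0, hi=11
v[mid]=5>4: swap v[0],v[11]; hi=10 → [3,3,3,4,3,5,4,4,4,3,3,5]
v[mid]=3<4: swap v[0],v[0]; lo=1,mid=1 → [3,3,3,4,3,5,4,4,4,3,3,5]
v[mid]=3<4: swap v[1],v[1]; lo=2,mid=2 → [3,3,3,4,3,5,4,4,4,3,3,5]
v[mid]=3<4: swap v[2],v[2]; lo=3,mid=3 → [3,3,3,4,3,5,4,4,4,3,3,5]
v[mid]=4=4: mid=4
v[mid]=3<4: swap v[3],v[4]; lo=4,mid=5 → [3,3,3,3,4,5,4,4,4,3,3,5]
v[mid]=5>4: swap v[5],v[10]; hi=9 → [3,3,3,3,4,3,4,4,4,3,5,5]
v[mid]=3<4: swap v[4],v[5]; lo=5,mid=6 → [3,3,3,3,3,4,4,4,4,3,5,5]
v[mid]=4=4: mid=7
v[mid]=4=4: mid=8
v[mid]=4=4: mid=9
v[mid]=3<4: swap v[5],v[9]; lo=6,mid=10 → [3,3,3,3,3,3,4,4,4,4,5,5]
end: lo=6, hi=9; v = [3,3,3,3,3,3,4,4,4,4,5,5]

[3,3,3,3,3,3,4,4,4,4,5,5]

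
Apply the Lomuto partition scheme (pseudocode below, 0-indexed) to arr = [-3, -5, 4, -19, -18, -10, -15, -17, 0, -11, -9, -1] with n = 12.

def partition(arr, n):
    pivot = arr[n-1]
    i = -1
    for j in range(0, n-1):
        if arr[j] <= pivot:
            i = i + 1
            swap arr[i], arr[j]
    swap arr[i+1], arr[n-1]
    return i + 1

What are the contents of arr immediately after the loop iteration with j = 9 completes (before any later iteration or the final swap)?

[-3, -5, -19, -18, -10, -15, -17, -11, 0, 4, -9, -1]

pivot = arr[11] = -1; i = -1
j=0: arr[0]=-3 ≤ -1 → i=0, swap arr[0],arr[0] (no change) → [-3, -5, 4, -19, -18, -10, -15, -17, 0, -11, -9, -1]
j=1: arr[1]=-5 ≤ -1 → i=1, swap arr[1],arr[1] (no change) → [-3, -5, 4, -19, -18, -10, -15, -17, 0, -11, -9, -1]
j=2: arr[2]=4 > -1 → no swap
j=3: arr[3]=-19 ≤ -1 → i=2, swap arr[2],arr[3] → [-3, -5, -19, 4, -18, -10, -15, -17, 0, -11, -9, -1]
j=4: arr[4]=-18 ≤ -1 → i=3, swap arr[3],arr[4] → [-3, -5, -19, -18, 4, -10, -15, -17, 0, -11, -9, -1]
j=5: arr[5]=-10 ≤ -1 → i=4, swap arr[4],arr[5] → [-3, -5, -19, -18, -10, 4, -15, -17, 0, -11, -9, -1]
j=6: arr[6]=-15 ≤ -1 → i=5, swap arr[5],arr[6] → [-3, -5, -19, -18, -10, -15, 4, -17, 0, -11, -9, -1]
j=7: arr[7]=-17 ≤ -1 → i=6, swap arr[6],arr[7] → [-3, -5, -19, -18, -10, -15, -17, 4, 0, -11, -9, -1]
j=8: arr[8]=0 > -1 → no swap
j=9: arr[9]=-11 ≤ -1 → i=7, swap arr[7],arr[9] → [-3, -5, -19, -18, -10, -15, -17, -11, 0, 4, -9, -1]
(after j=9) arr = [-3, -5, -19, -18, -10, -15, -17, -11, 0, 4, -9, -1]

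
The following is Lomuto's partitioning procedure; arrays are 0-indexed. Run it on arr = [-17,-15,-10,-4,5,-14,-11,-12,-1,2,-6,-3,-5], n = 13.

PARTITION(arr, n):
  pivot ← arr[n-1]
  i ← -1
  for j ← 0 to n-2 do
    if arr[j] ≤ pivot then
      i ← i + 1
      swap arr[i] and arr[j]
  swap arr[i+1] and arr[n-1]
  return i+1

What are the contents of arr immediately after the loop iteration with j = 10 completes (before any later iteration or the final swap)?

pivot=-5, i=-1
j=0: -17≤-5, i=0, swap(0,0) ⇒ [-17,-15,-10,-4,5,-14,-11,-12,-1,2,-6,-3,-5]
j=1: -15≤-5, i=1, swap(1,1) ⇒ [-17,-15,-10,-4,5,-14,-11,-12,-1,2,-6,-3,-5]
j=2: -10≤-5, i=2, swap(2,2) ⇒ [-17,-15,-10,-4,5,-14,-11,-12,-1,2,-6,-3,-5]
j=3: -4>-5, skip
j=4: 5>-5, skip
j=5: -14≤-5, i=3, swap(3,5) ⇒ [-17,-15,-10,-14,5,-4,-11,-12,-1,2,-6,-3,-5]
j=6: -11≤-5, i=4, swap(4,6) ⇒ [-17,-15,-10,-14,-11,-4,5,-12,-1,2,-6,-3,-5]
j=7: -12≤-5, i=5, swap(5,7) ⇒ [-17,-15,-10,-14,-11,-12,5,-4,-1,2,-6,-3,-5]
j=8: -1>-5, skip
j=9: 2>-5, skip
j=10: -6≤-5, i=6, swap(6,10) ⇒ [-17,-15,-10,-14,-11,-12,-6,-4,-1,2,5,-3,-5]
(after j=10) arr = [-17,-15,-10,-14,-11,-12,-6,-4,-1,2,5,-3,-5]

[-17,-15,-10,-14,-11,-12,-6,-4,-1,2,5,-3,-5]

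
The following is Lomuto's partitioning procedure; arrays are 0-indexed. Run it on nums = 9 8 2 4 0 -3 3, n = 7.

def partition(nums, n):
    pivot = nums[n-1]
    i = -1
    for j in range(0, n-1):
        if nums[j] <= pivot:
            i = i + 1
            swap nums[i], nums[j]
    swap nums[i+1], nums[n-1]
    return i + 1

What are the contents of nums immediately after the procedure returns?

pivot = nums[6] = 3; i = -1
j=0: nums[0]=9 > 3 → no swap
j=1: nums[1]=8 > 3 → no swap
j=2: nums[2]=2 ≤ 3 → i=0, swap nums[0],nums[2] → 2 8 9 4 0 -3 3
j=3: nums[3]=4 > 3 → no swap
j=4: nums[4]=0 ≤ 3 → i=1, swap nums[1],nums[4] → 2 0 9 4 8 -3 3
j=5: nums[5]=-3 ≤ 3 → i=2, swap nums[2],nums[5] → 2 0 -3 4 8 9 3
final swap nums[3],nums[6] → 2 0 -3 3 8 9 4; return 3

2 0 -3 3 8 9 4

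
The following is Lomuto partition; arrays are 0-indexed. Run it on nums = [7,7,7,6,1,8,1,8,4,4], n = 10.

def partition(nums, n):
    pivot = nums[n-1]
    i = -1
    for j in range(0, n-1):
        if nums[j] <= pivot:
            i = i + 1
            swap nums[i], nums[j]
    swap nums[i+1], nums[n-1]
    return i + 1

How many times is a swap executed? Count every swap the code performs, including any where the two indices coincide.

4

pivot=4, i=-1
j=0: 7>4, skip
j=1: 7>4, skip
j=2: 7>4, skip
j=3: 6>4, skip
j=4: 1≤4, i=0, swap(0,4) ⇒ [1,7,7,6,7,8,1,8,4,4]
j=5: 8>4, skip
j=6: 1≤4, i=1, swap(1,6) ⇒ [1,1,7,6,7,8,7,8,4,4]
j=7: 8>4, skip
j=8: 4≤4, i=2, swap(2,8) ⇒ [1,1,4,6,7,8,7,8,7,4]
swap(3,9) ⇒ [1,1,4,4,7,8,7,8,7,6]; return 3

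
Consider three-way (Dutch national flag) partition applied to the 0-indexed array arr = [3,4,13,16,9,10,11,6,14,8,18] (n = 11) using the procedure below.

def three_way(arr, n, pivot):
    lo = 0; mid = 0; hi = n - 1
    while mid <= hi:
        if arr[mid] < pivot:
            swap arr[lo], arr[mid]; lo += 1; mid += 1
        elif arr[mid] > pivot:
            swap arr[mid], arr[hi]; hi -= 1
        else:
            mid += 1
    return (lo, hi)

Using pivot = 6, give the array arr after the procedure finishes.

lo=0 mid=0 hi=10
3<6: swap(0,0), lo=1 mid=1 ⇒ [3,4,13,16,9,10,11,6,14,8,18]
4<6: swap(1,1), lo=2 mid=2 ⇒ [3,4,13,16,9,10,11,6,14,8,18]
13>6: swap(2,10), hi=9 ⇒ [3,4,18,16,9,10,11,6,14,8,13]
18>6: swap(2,9), hi=8 ⇒ [3,4,8,16,9,10,11,6,14,18,13]
8>6: swap(2,8), hi=7 ⇒ [3,4,14,16,9,10,11,6,8,18,13]
14>6: swap(2,7), hi=6 ⇒ [3,4,6,16,9,10,11,14,8,18,13]
6=6: mid=3
16>6: swap(3,6), hi=5 ⇒ [3,4,6,11,9,10,16,14,8,18,13]
11>6: swap(3,5), hi=4 ⇒ [3,4,6,10,9,11,16,14,8,18,13]
10>6: swap(3,4), hi=3 ⇒ [3,4,6,9,10,11,16,14,8,18,13]
9>6: swap(3,3), hi=2 ⇒ [3,4,6,9,10,11,16,14,8,18,13]
done. lo=2 hi=2; arr=[3,4,6,9,10,11,16,14,8,18,13]

[3,4,6,9,10,11,16,14,8,18,13]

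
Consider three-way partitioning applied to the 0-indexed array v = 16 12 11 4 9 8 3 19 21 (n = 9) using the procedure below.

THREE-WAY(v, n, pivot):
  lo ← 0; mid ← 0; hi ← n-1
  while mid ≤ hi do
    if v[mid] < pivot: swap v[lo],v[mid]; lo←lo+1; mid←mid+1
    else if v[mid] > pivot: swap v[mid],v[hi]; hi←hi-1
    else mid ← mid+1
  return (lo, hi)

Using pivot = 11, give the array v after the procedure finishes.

lo=0 mid=0 hi=8
16>11: swap(0,8), hi=7 ⇒ 21 12 11 4 9 8 3 19 16
21>11: swap(0,7), hi=6 ⇒ 19 12 11 4 9 8 3 21 16
19>11: swap(0,6), hi=5 ⇒ 3 12 11 4 9 8 19 21 16
3<11: swap(0,0), lo=1 mid=1 ⇒ 3 12 11 4 9 8 19 21 16
12>11: swap(1,5), hi=4 ⇒ 3 8 11 4 9 12 19 21 16
8<11: swap(1,1), lo=2 mid=2 ⇒ 3 8 11 4 9 12 19 21 16
11=11: mid=3
4<11: swap(2,3), lo=3 mid=4 ⇒ 3 8 4 11 9 12 19 21 16
9<11: swap(3,4), lo=4 mid=5 ⇒ 3 8 4 9 11 12 19 21 16
done. lo=4 hi=4; v=3 8 4 9 11 12 19 21 16

3 8 4 9 11 12 19 21 16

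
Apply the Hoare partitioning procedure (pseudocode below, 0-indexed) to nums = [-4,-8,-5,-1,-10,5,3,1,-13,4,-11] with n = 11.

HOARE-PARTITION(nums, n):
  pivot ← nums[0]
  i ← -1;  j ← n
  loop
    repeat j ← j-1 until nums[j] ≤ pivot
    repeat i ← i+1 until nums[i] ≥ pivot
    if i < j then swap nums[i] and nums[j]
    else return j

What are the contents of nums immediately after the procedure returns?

[-11,-8,-5,-13,-10,5,3,1,-1,4,-4]

pivot=-4
j stops at 10 (-11), i stops at 0 (-4); swap ⇒ [-11,-8,-5,-1,-10,5,3,1,-13,4,-4]
j stops at 8 (-13), i stops at 3 (-1); swap ⇒ [-11,-8,-5,-13,-10,5,3,1,-1,4,-4]
j stops at 4, i stops at 5; i≥j ⇒ return 4. nums=[-11,-8,-5,-13,-10,5,3,1,-1,4,-4]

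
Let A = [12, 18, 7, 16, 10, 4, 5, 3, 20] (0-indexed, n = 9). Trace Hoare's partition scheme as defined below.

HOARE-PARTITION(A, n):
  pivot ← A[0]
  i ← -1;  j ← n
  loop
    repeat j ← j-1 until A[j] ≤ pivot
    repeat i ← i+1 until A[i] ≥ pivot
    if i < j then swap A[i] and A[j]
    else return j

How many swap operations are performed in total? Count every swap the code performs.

pivot = A[0] = 12; i = -1, j = 9
j→7 (A[7]=3≤12), i→0 (A[0]=12≥12); i<j, swap → [3, 18, 7, 16, 10, 4, 5, 12, 20]
j→6 (A[6]=5≤12), i→1 (A[1]=18≥12); i<j, swap → [3, 5, 7, 16, 10, 4, 18, 12, 20]
j→5 (A[5]=4≤12), i→3 (A[3]=16≥12); i<j, swap → [3, 5, 7, 4, 10, 16, 18, 12, 20]
j→4, i→5; i≥j, return j=4. A = [3, 5, 7, 4, 10, 16, 18, 12, 20]

3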